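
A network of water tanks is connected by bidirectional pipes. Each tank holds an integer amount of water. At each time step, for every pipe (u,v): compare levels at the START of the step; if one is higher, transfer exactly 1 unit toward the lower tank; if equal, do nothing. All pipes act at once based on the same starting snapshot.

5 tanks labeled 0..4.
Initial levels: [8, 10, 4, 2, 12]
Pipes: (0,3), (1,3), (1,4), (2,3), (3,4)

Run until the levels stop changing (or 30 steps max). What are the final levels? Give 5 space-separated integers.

Answer: 8 8 7 5 8

Derivation:
Step 1: flows [0->3,1->3,4->1,2->3,4->3] -> levels [7 10 3 6 10]
Step 2: flows [0->3,1->3,1=4,3->2,4->3] -> levels [6 9 4 8 9]
Step 3: flows [3->0,1->3,1=4,3->2,4->3] -> levels [7 8 5 8 8]
Step 4: flows [3->0,1=3,1=4,3->2,3=4] -> levels [8 8 6 6 8]
Step 5: flows [0->3,1->3,1=4,2=3,4->3] -> levels [7 7 6 9 7]
Step 6: flows [3->0,3->1,1=4,3->2,3->4] -> levels [8 8 7 5 8]
Step 7: flows [0->3,1->3,1=4,2->3,4->3] -> levels [7 7 6 9 7]
  -> period-2 cycle: step 7 state = step 5 state; never stabilizes
  -> state at step 30: (30-5) mod 2 = 1, same as step 6 -> [8 8 7 5 8]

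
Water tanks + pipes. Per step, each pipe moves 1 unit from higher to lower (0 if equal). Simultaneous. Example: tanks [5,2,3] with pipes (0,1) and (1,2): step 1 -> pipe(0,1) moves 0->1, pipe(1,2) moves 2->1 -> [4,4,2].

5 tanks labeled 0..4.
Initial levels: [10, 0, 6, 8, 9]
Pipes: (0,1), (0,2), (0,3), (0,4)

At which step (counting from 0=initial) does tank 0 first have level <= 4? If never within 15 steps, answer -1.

Answer: 5

Derivation:
Step 1: flows [0->1,0->2,0->3,0->4] -> levels [6 1 7 9 10]
Step 2: flows [0->1,2->0,3->0,4->0] -> levels [8 2 6 8 9]
Step 3: flows [0->1,0->2,0=3,4->0] -> levels [7 3 7 8 8]
Step 4: flows [0->1,0=2,3->0,4->0] -> levels [8 4 7 7 7]
Step 5: flows [0->1,0->2,0->3,0->4] -> levels [4 5 8 8 8]
Tank 0 first reaches <=4 at step 5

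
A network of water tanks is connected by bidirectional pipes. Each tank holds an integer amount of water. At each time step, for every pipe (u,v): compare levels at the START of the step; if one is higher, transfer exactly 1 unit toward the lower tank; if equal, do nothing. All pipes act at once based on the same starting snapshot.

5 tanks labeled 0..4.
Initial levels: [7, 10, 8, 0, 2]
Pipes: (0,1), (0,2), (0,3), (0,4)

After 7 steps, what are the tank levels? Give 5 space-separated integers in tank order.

Step 1: flows [1->0,2->0,0->3,0->4] -> levels [7 9 7 1 3]
Step 2: flows [1->0,0=2,0->3,0->4] -> levels [6 8 7 2 4]
Step 3: flows [1->0,2->0,0->3,0->4] -> levels [6 7 6 3 5]
Step 4: flows [1->0,0=2,0->3,0->4] -> levels [5 6 6 4 6]
Step 5: flows [1->0,2->0,0->3,4->0] -> levels [7 5 5 5 5]
Step 6: flows [0->1,0->2,0->3,0->4] -> levels [3 6 6 6 6]
Step 7: flows [1->0,2->0,3->0,4->0] -> levels [7 5 5 5 5]

Answer: 7 5 5 5 5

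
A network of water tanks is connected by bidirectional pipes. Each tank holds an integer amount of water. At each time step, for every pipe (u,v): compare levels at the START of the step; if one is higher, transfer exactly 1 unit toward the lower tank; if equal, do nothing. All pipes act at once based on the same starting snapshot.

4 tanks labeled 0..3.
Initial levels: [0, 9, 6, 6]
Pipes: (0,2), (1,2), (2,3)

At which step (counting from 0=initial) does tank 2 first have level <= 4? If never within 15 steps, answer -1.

Answer: 6

Derivation:
Step 1: flows [2->0,1->2,2=3] -> levels [1 8 6 6]
Step 2: flows [2->0,1->2,2=3] -> levels [2 7 6 6]
Step 3: flows [2->0,1->2,2=3] -> levels [3 6 6 6]
Step 4: flows [2->0,1=2,2=3] -> levels [4 6 5 6]
Step 5: flows [2->0,1->2,3->2] -> levels [5 5 6 5]
Step 6: flows [2->0,2->1,2->3] -> levels [6 6 3 6]
Tank 2 first reaches <=4 at step 6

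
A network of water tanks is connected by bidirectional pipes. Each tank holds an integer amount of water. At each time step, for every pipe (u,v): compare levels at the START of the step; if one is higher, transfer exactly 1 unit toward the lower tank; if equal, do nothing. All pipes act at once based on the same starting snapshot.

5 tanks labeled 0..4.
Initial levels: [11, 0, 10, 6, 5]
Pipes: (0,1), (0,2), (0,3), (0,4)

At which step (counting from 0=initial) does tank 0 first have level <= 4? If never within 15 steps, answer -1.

Answer: 6

Derivation:
Step 1: flows [0->1,0->2,0->3,0->4] -> levels [7 1 11 7 6]
Step 2: flows [0->1,2->0,0=3,0->4] -> levels [6 2 10 7 7]
Step 3: flows [0->1,2->0,3->0,4->0] -> levels [8 3 9 6 6]
Step 4: flows [0->1,2->0,0->3,0->4] -> levels [6 4 8 7 7]
Step 5: flows [0->1,2->0,3->0,4->0] -> levels [8 5 7 6 6]
Step 6: flows [0->1,0->2,0->3,0->4] -> levels [4 6 8 7 7]
Tank 0 first reaches <=4 at step 6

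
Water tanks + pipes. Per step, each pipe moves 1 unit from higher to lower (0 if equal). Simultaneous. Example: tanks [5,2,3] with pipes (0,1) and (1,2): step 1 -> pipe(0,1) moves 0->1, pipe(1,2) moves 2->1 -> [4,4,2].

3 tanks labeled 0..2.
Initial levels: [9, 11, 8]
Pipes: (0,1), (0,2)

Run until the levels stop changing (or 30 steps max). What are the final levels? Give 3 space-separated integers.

Step 1: flows [1->0,0->2] -> levels [9 10 9]
Step 2: flows [1->0,0=2] -> levels [10 9 9]
Step 3: flows [0->1,0->2] -> levels [8 10 10]
Step 4: flows [1->0,2->0] -> levels [10 9 9]
  -> period-2 cycle: step 4 state = step 2 state; never stabilizes
  -> state at step 30: (30-2) mod 2 = 0, same as step 2 -> [10 9 9]

Answer: 10 9 9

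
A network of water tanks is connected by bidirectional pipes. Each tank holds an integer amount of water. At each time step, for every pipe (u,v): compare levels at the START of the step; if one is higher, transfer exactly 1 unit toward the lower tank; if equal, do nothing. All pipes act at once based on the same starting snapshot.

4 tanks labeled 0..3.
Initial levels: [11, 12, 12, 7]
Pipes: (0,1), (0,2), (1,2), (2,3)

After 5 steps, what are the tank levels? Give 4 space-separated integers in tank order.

Step 1: flows [1->0,2->0,1=2,2->3] -> levels [13 11 10 8]
Step 2: flows [0->1,0->2,1->2,2->3] -> levels [11 11 11 9]
Step 3: flows [0=1,0=2,1=2,2->3] -> levels [11 11 10 10]
Step 4: flows [0=1,0->2,1->2,2=3] -> levels [10 10 12 10]
Step 5: flows [0=1,2->0,2->1,2->3] -> levels [11 11 9 11]

Answer: 11 11 9 11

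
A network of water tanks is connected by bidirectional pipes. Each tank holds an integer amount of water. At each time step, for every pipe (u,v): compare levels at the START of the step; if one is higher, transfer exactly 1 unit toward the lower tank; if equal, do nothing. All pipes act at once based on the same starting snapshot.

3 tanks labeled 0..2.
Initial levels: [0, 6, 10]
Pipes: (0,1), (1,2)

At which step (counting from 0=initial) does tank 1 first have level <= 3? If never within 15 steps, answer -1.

Answer: -1

Derivation:
Step 1: flows [1->0,2->1] -> levels [1 6 9]
Step 2: flows [1->0,2->1] -> levels [2 6 8]
Step 3: flows [1->0,2->1] -> levels [3 6 7]
Step 4: flows [1->0,2->1] -> levels [4 6 6]
Step 5: flows [1->0,1=2] -> levels [5 5 6]
Step 6: flows [0=1,2->1] -> levels [5 6 5]
Step 7: flows [1->0,1->2] -> levels [6 4 6]
Step 8: flows [0->1,2->1] -> levels [5 6 5]
  -> period-2 cycle (repeats step 6); tank 1 never drops to <=3
Tank 1 never reaches <=3 within 15 steps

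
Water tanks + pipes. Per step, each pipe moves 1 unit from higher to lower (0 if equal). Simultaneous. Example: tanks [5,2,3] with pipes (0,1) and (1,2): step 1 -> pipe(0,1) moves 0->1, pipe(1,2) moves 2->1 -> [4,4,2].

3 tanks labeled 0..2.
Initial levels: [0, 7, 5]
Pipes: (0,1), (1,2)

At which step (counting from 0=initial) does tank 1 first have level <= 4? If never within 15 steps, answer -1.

Step 1: flows [1->0,1->2] -> levels [1 5 6]
Step 2: flows [1->0,2->1] -> levels [2 5 5]
Step 3: flows [1->0,1=2] -> levels [3 4 5]
Tank 1 first reaches <=4 at step 3

Answer: 3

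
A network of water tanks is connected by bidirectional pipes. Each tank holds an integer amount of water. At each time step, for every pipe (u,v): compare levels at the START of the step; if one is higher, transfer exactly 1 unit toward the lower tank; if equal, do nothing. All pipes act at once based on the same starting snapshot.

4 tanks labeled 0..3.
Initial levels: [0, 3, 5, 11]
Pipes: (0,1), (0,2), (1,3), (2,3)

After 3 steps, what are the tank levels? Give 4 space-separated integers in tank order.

Answer: 4 5 5 5

Derivation:
Step 1: flows [1->0,2->0,3->1,3->2] -> levels [2 3 5 9]
Step 2: flows [1->0,2->0,3->1,3->2] -> levels [4 3 5 7]
Step 3: flows [0->1,2->0,3->1,3->2] -> levels [4 5 5 5]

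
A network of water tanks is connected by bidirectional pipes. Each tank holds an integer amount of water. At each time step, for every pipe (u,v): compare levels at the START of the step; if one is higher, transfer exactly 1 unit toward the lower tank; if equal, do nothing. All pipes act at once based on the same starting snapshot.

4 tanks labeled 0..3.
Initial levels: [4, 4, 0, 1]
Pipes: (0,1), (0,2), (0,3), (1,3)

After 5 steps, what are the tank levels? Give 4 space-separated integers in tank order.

Step 1: flows [0=1,0->2,0->3,1->3] -> levels [2 3 1 3]
Step 2: flows [1->0,0->2,3->0,1=3] -> levels [3 2 2 2]
Step 3: flows [0->1,0->2,0->3,1=3] -> levels [0 3 3 3]
Step 4: flows [1->0,2->0,3->0,1=3] -> levels [3 2 2 2]
  -> period-2 cycle: step 4 state = step 2 state
  -> state at step 5: (5-2) mod 2 = 1, same as step 3 -> [0 3 3 3]

Answer: 0 3 3 3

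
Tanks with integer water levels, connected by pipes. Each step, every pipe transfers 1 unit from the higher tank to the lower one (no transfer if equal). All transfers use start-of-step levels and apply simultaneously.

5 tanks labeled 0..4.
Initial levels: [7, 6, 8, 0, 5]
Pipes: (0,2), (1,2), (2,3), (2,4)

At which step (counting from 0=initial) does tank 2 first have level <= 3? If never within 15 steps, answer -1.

Answer: 5

Derivation:
Step 1: flows [2->0,2->1,2->3,2->4] -> levels [8 7 4 1 6]
Step 2: flows [0->2,1->2,2->3,4->2] -> levels [7 6 6 2 5]
Step 3: flows [0->2,1=2,2->3,2->4] -> levels [6 6 5 3 6]
Step 4: flows [0->2,1->2,2->3,4->2] -> levels [5 5 7 4 5]
Step 5: flows [2->0,2->1,2->3,2->4] -> levels [6 6 3 5 6]
Tank 2 first reaches <=3 at step 5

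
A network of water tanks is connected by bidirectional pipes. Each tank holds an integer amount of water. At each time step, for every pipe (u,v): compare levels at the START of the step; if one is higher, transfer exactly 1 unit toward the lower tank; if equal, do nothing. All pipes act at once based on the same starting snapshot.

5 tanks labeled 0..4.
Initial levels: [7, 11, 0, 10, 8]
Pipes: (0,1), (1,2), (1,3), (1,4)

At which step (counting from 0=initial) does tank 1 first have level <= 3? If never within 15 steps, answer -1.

Step 1: flows [1->0,1->2,1->3,1->4] -> levels [8 7 1 11 9]
Step 2: flows [0->1,1->2,3->1,4->1] -> levels [7 9 2 10 8]
Step 3: flows [1->0,1->2,3->1,1->4] -> levels [8 7 3 9 9]
Step 4: flows [0->1,1->2,3->1,4->1] -> levels [7 9 4 8 8]
Step 5: flows [1->0,1->2,1->3,1->4] -> levels [8 5 5 9 9]
Step 6: flows [0->1,1=2,3->1,4->1] -> levels [7 8 5 8 8]
Step 7: flows [1->0,1->2,1=3,1=4] -> levels [8 6 6 8 8]
Step 8: flows [0->1,1=2,3->1,4->1] -> levels [7 9 6 7 7]
Step 9: flows [1->0,1->2,1->3,1->4] -> levels [8 5 7 8 8]
Step 10: flows [0->1,2->1,3->1,4->1] -> levels [7 9 6 7 7]
  -> period-2 cycle (repeats step 8); tank 1 never drops to <=3
Tank 1 never reaches <=3 within 15 steps

Answer: -1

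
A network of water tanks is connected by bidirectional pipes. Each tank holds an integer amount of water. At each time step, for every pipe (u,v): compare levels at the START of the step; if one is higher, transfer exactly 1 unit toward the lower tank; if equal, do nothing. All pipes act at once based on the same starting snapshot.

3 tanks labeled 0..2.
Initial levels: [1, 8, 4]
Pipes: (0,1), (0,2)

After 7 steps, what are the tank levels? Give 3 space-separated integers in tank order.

Answer: 3 5 5

Derivation:
Step 1: flows [1->0,2->0] -> levels [3 7 3]
Step 2: flows [1->0,0=2] -> levels [4 6 3]
Step 3: flows [1->0,0->2] -> levels [4 5 4]
Step 4: flows [1->0,0=2] -> levels [5 4 4]
Step 5: flows [0->1,0->2] -> levels [3 5 5]
Step 6: flows [1->0,2->0] -> levels [5 4 4]
  -> period-2 cycle: step 6 state = step 4 state
  -> state at step 7: (7-4) mod 2 = 1, same as step 5 -> [3 5 5]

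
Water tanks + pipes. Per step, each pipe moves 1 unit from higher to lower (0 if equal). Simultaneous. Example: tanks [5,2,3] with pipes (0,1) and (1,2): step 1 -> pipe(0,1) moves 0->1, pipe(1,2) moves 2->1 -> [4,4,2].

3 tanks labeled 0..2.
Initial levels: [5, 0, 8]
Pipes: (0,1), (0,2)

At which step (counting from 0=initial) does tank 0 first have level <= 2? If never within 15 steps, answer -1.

Step 1: flows [0->1,2->0] -> levels [5 1 7]
Step 2: flows [0->1,2->0] -> levels [5 2 6]
Step 3: flows [0->1,2->0] -> levels [5 3 5]
Step 4: flows [0->1,0=2] -> levels [4 4 5]
Step 5: flows [0=1,2->0] -> levels [5 4 4]
Step 6: flows [0->1,0->2] -> levels [3 5 5]
Step 7: flows [1->0,2->0] -> levels [5 4 4]
  -> period-2 cycle (repeats step 5); tank 0 never drops to <=2
Tank 0 never reaches <=2 within 15 steps

Answer: -1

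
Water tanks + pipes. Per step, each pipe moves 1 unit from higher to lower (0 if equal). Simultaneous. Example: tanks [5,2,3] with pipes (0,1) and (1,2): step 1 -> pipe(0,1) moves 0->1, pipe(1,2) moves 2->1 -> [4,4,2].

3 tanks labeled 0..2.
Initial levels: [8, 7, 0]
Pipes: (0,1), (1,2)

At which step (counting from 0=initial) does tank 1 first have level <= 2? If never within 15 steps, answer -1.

Answer: -1

Derivation:
Step 1: flows [0->1,1->2] -> levels [7 7 1]
Step 2: flows [0=1,1->2] -> levels [7 6 2]
Step 3: flows [0->1,1->2] -> levels [6 6 3]
Step 4: flows [0=1,1->2] -> levels [6 5 4]
Step 5: flows [0->1,1->2] -> levels [5 5 5]
Step 6: flows [0=1,1=2] -> levels [5 5 5]
  -> stable; tank 1 stays at 5 > 2
Tank 1 never reaches <=2 within 15 steps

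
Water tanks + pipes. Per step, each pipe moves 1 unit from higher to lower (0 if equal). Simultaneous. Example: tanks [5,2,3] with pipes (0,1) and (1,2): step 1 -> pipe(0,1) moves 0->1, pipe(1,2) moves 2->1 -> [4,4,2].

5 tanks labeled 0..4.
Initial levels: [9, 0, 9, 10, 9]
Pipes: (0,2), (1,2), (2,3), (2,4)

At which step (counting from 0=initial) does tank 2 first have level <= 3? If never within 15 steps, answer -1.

Answer: -1

Derivation:
Step 1: flows [0=2,2->1,3->2,2=4] -> levels [9 1 9 9 9]
Step 2: flows [0=2,2->1,2=3,2=4] -> levels [9 2 8 9 9]
Step 3: flows [0->2,2->1,3->2,4->2] -> levels [8 3 10 8 8]
Step 4: flows [2->0,2->1,2->3,2->4] -> levels [9 4 6 9 9]
Step 5: flows [0->2,2->1,3->2,4->2] -> levels [8 5 8 8 8]
Step 6: flows [0=2,2->1,2=3,2=4] -> levels [8 6 7 8 8]
Step 7: flows [0->2,2->1,3->2,4->2] -> levels [7 7 9 7 7]
Step 8: flows [2->0,2->1,2->3,2->4] -> levels [8 8 5 8 8]
Step 9: flows [0->2,1->2,3->2,4->2] -> levels [7 7 9 7 7]
  -> period-2 cycle (repeats step 7); tank 2 never drops to <=3
Tank 2 never reaches <=3 within 15 steps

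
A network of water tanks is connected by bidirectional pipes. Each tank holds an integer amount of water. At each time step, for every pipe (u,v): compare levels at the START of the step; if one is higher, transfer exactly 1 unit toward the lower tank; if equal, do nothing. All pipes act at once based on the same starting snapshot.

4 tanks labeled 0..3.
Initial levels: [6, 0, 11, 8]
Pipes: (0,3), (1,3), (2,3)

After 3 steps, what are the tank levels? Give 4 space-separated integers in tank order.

Step 1: flows [3->0,3->1,2->3] -> levels [7 1 10 7]
Step 2: flows [0=3,3->1,2->3] -> levels [7 2 9 7]
Step 3: flows [0=3,3->1,2->3] -> levels [7 3 8 7]

Answer: 7 3 8 7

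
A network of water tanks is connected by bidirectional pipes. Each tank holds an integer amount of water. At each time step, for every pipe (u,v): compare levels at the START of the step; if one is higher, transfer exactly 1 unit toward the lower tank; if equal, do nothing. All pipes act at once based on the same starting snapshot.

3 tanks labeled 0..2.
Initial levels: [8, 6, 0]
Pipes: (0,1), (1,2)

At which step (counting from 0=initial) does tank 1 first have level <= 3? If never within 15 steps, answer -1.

Answer: -1

Derivation:
Step 1: flows [0->1,1->2] -> levels [7 6 1]
Step 2: flows [0->1,1->2] -> levels [6 6 2]
Step 3: flows [0=1,1->2] -> levels [6 5 3]
Step 4: flows [0->1,1->2] -> levels [5 5 4]
Step 5: flows [0=1,1->2] -> levels [5 4 5]
Step 6: flows [0->1,2->1] -> levels [4 6 4]
Step 7: flows [1->0,1->2] -> levels [5 4 5]
  -> period-2 cycle (repeats step 5); tank 1 never drops to <=3
Tank 1 never reaches <=3 within 15 steps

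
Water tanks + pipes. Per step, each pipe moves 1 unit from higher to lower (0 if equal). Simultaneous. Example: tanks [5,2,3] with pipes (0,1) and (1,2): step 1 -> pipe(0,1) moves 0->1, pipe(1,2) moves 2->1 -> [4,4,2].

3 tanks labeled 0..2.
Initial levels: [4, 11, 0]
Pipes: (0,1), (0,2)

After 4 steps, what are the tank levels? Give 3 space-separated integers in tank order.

Answer: 4 7 4

Derivation:
Step 1: flows [1->0,0->2] -> levels [4 10 1]
Step 2: flows [1->0,0->2] -> levels [4 9 2]
Step 3: flows [1->0,0->2] -> levels [4 8 3]
Step 4: flows [1->0,0->2] -> levels [4 7 4]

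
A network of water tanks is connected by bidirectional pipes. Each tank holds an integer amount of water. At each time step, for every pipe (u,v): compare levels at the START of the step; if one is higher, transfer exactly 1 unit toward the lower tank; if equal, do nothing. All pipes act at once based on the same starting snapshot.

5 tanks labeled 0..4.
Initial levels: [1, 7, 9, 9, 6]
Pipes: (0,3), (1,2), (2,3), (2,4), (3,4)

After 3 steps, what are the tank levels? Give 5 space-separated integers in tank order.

Answer: 4 8 6 6 8

Derivation:
Step 1: flows [3->0,2->1,2=3,2->4,3->4] -> levels [2 8 7 7 8]
Step 2: flows [3->0,1->2,2=3,4->2,4->3] -> levels [3 7 9 7 6]
Step 3: flows [3->0,2->1,2->3,2->4,3->4] -> levels [4 8 6 6 8]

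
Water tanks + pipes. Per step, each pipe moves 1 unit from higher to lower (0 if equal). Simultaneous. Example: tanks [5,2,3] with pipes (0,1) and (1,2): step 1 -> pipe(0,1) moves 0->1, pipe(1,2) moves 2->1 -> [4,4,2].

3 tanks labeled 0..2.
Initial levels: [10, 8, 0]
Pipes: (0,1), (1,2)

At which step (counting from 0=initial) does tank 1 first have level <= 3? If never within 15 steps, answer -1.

Answer: -1

Derivation:
Step 1: flows [0->1,1->2] -> levels [9 8 1]
Step 2: flows [0->1,1->2] -> levels [8 8 2]
Step 3: flows [0=1,1->2] -> levels [8 7 3]
Step 4: flows [0->1,1->2] -> levels [7 7 4]
Step 5: flows [0=1,1->2] -> levels [7 6 5]
Step 6: flows [0->1,1->2] -> levels [6 6 6]
Step 7: flows [0=1,1=2] -> levels [6 6 6]
  -> stable; tank 1 stays at 6 > 3
Tank 1 never reaches <=3 within 15 steps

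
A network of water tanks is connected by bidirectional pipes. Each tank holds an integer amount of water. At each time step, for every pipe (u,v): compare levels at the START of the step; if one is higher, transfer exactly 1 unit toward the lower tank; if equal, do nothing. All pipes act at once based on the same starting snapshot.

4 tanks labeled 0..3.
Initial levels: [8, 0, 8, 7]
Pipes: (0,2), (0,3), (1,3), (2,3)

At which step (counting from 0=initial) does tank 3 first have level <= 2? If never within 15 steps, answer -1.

Answer: -1

Derivation:
Step 1: flows [0=2,0->3,3->1,2->3] -> levels [7 1 7 8]
Step 2: flows [0=2,3->0,3->1,3->2] -> levels [8 2 8 5]
Step 3: flows [0=2,0->3,3->1,2->3] -> levels [7 3 7 6]
Step 4: flows [0=2,0->3,3->1,2->3] -> levels [6 4 6 7]
Step 5: flows [0=2,3->0,3->1,3->2] -> levels [7 5 7 4]
Step 6: flows [0=2,0->3,1->3,2->3] -> levels [6 4 6 7]
  -> period-2 cycle (repeats step 4); tank 3 never drops to <=2
Tank 3 never reaches <=2 within 15 steps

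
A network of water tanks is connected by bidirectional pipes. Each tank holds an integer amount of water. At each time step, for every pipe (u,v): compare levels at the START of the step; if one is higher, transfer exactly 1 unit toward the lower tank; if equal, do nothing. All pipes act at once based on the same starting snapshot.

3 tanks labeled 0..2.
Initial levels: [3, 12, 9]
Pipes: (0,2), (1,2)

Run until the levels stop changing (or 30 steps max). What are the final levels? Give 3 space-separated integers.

Answer: 8 8 8

Derivation:
Step 1: flows [2->0,1->2] -> levels [4 11 9]
Step 2: flows [2->0,1->2] -> levels [5 10 9]
Step 3: flows [2->0,1->2] -> levels [6 9 9]
Step 4: flows [2->0,1=2] -> levels [7 9 8]
Step 5: flows [2->0,1->2] -> levels [8 8 8]
Step 6: flows [0=2,1=2] -> levels [8 8 8]
  -> stable (no change)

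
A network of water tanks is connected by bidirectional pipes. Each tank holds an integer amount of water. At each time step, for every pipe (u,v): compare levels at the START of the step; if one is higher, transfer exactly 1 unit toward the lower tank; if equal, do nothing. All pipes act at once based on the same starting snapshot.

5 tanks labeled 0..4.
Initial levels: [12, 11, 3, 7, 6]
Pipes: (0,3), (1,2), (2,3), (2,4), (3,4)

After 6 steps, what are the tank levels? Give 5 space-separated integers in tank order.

Step 1: flows [0->3,1->2,3->2,4->2,3->4] -> levels [11 10 6 6 6]
Step 2: flows [0->3,1->2,2=3,2=4,3=4] -> levels [10 9 7 7 6]
Step 3: flows [0->3,1->2,2=3,2->4,3->4] -> levels [9 8 7 7 8]
Step 4: flows [0->3,1->2,2=3,4->2,4->3] -> levels [8 7 9 9 6]
Step 5: flows [3->0,2->1,2=3,2->4,3->4] -> levels [9 8 7 7 8]
  -> period-2 cycle: step 5 state = step 3 state
  -> state at step 6: (6-3) mod 2 = 1, same as step 4 -> [8 7 9 9 6]

Answer: 8 7 9 9 6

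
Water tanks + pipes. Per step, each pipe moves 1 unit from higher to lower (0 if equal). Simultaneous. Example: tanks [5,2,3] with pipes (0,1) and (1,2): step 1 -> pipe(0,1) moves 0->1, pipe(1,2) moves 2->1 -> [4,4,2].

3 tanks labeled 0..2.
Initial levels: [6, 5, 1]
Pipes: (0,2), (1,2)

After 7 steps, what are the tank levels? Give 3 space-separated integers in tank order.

Answer: 5 4 3

Derivation:
Step 1: flows [0->2,1->2] -> levels [5 4 3]
Step 2: flows [0->2,1->2] -> levels [4 3 5]
Step 3: flows [2->0,2->1] -> levels [5 4 3]
  -> period-2 cycle: step 3 state = step 1 state
  -> state at step 7: (7-1) mod 2 = 0, same as step 1 -> [5 4 3]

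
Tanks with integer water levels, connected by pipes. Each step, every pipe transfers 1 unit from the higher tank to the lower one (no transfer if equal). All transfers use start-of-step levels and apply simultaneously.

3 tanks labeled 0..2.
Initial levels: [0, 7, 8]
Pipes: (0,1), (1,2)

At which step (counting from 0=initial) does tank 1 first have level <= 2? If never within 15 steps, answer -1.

Step 1: flows [1->0,2->1] -> levels [1 7 7]
Step 2: flows [1->0,1=2] -> levels [2 6 7]
Step 3: flows [1->0,2->1] -> levels [3 6 6]
Step 4: flows [1->0,1=2] -> levels [4 5 6]
Step 5: flows [1->0,2->1] -> levels [5 5 5]
Step 6: flows [0=1,1=2] -> levels [5 5 5]
  -> stable; tank 1 stays at 5 > 2
Tank 1 never reaches <=2 within 15 steps

Answer: -1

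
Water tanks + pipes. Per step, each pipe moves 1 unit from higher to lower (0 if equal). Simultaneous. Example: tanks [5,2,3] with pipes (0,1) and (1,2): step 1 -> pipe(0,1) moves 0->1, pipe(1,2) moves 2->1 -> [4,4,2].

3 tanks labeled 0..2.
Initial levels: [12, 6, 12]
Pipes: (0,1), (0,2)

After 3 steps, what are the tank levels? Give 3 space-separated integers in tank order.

Step 1: flows [0->1,0=2] -> levels [11 7 12]
Step 2: flows [0->1,2->0] -> levels [11 8 11]
Step 3: flows [0->1,0=2] -> levels [10 9 11]

Answer: 10 9 11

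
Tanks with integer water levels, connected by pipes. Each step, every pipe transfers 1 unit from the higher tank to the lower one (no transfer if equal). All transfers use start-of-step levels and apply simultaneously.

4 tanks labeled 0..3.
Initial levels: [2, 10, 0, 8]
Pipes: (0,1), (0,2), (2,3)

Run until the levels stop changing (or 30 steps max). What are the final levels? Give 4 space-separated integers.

Answer: 4 6 6 4

Derivation:
Step 1: flows [1->0,0->2,3->2] -> levels [2 9 2 7]
Step 2: flows [1->0,0=2,3->2] -> levels [3 8 3 6]
Step 3: flows [1->0,0=2,3->2] -> levels [4 7 4 5]
Step 4: flows [1->0,0=2,3->2] -> levels [5 6 5 4]
Step 5: flows [1->0,0=2,2->3] -> levels [6 5 4 5]
Step 6: flows [0->1,0->2,3->2] -> levels [4 6 6 4]
Step 7: flows [1->0,2->0,2->3] -> levels [6 5 4 5]
  -> period-2 cycle: step 7 state = step 5 state; never stabilizes
  -> state at step 30: (30-5) mod 2 = 1, same as step 6 -> [4 6 6 4]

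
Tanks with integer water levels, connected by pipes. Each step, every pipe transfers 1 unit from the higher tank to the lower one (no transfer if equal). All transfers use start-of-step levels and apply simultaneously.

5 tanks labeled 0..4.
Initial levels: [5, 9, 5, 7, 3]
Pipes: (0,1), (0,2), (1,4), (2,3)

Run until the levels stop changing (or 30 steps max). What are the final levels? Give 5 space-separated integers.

Answer: 7 4 5 7 6

Derivation:
Step 1: flows [1->0,0=2,1->4,3->2] -> levels [6 7 6 6 4]
Step 2: flows [1->0,0=2,1->4,2=3] -> levels [7 5 6 6 5]
Step 3: flows [0->1,0->2,1=4,2=3] -> levels [5 6 7 6 5]
Step 4: flows [1->0,2->0,1->4,2->3] -> levels [7 4 5 7 6]
Step 5: flows [0->1,0->2,4->1,3->2] -> levels [5 6 7 6 5]
  -> period-2 cycle: step 5 state = step 3 state; never stabilizes
  -> state at step 30: (30-3) mod 2 = 1, same as step 4 -> [7 4 5 7 6]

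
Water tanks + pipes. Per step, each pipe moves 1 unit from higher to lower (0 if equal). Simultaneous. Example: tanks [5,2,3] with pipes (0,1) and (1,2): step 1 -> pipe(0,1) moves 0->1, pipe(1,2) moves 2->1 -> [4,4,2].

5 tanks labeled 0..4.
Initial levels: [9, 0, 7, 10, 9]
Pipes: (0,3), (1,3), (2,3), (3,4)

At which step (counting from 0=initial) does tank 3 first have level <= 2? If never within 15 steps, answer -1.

Answer: -1

Derivation:
Step 1: flows [3->0,3->1,3->2,3->4] -> levels [10 1 8 6 10]
Step 2: flows [0->3,3->1,2->3,4->3] -> levels [9 2 7 8 9]
Step 3: flows [0->3,3->1,3->2,4->3] -> levels [8 3 8 8 8]
Step 4: flows [0=3,3->1,2=3,3=4] -> levels [8 4 8 7 8]
Step 5: flows [0->3,3->1,2->3,4->3] -> levels [7 5 7 9 7]
Step 6: flows [3->0,3->1,3->2,3->4] -> levels [8 6 8 5 8]
Step 7: flows [0->3,1->3,2->3,4->3] -> levels [7 5 7 9 7]
  -> period-2 cycle (repeats step 5); tank 3 never drops to <=2
Tank 3 never reaches <=2 within 15 steps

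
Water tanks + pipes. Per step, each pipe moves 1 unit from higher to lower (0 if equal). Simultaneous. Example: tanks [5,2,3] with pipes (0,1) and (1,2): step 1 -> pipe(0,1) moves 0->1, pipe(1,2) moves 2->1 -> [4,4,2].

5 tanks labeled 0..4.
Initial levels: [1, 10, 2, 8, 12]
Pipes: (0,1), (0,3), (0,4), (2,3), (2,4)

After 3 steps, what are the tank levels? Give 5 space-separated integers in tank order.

Step 1: flows [1->0,3->0,4->0,3->2,4->2] -> levels [4 9 4 6 10]
Step 2: flows [1->0,3->0,4->0,3->2,4->2] -> levels [7 8 6 4 8]
Step 3: flows [1->0,0->3,4->0,2->3,4->2] -> levels [8 7 6 6 6]

Answer: 8 7 6 6 6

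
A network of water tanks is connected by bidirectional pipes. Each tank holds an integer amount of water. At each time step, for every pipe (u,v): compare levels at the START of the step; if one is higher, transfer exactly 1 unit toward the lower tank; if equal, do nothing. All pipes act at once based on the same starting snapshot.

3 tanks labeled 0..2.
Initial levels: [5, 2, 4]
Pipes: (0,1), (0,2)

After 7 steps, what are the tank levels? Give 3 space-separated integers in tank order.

Answer: 3 4 4

Derivation:
Step 1: flows [0->1,0->2] -> levels [3 3 5]
Step 2: flows [0=1,2->0] -> levels [4 3 4]
Step 3: flows [0->1,0=2] -> levels [3 4 4]
Step 4: flows [1->0,2->0] -> levels [5 3 3]
Step 5: flows [0->1,0->2] -> levels [3 4 4]
  -> period-2 cycle: step 5 state = step 3 state
  -> state at step 7: (7-3) mod 2 = 0, same as step 3 -> [3 4 4]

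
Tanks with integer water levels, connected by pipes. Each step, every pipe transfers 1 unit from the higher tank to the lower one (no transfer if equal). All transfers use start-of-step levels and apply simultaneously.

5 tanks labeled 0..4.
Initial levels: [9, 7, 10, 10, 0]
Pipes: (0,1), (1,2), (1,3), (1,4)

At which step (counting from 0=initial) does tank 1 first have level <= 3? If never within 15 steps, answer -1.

Answer: -1

Derivation:
Step 1: flows [0->1,2->1,3->1,1->4] -> levels [8 9 9 9 1]
Step 2: flows [1->0,1=2,1=3,1->4] -> levels [9 7 9 9 2]
Step 3: flows [0->1,2->1,3->1,1->4] -> levels [8 9 8 8 3]
Step 4: flows [1->0,1->2,1->3,1->4] -> levels [9 5 9 9 4]
Step 5: flows [0->1,2->1,3->1,1->4] -> levels [8 7 8 8 5]
Step 6: flows [0->1,2->1,3->1,1->4] -> levels [7 9 7 7 6]
Step 7: flows [1->0,1->2,1->3,1->4] -> levels [8 5 8 8 7]
Step 8: flows [0->1,2->1,3->1,4->1] -> levels [7 9 7 7 6]
  -> period-2 cycle (repeats step 6); tank 1 never drops to <=3
Tank 1 never reaches <=3 within 15 steps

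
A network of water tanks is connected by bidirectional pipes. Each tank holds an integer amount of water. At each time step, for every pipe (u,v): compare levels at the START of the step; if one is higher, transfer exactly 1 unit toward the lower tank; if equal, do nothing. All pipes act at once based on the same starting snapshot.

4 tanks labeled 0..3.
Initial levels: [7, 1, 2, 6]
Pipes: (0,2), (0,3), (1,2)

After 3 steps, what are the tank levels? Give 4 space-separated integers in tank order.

Step 1: flows [0->2,0->3,2->1] -> levels [5 2 2 7]
Step 2: flows [0->2,3->0,1=2] -> levels [5 2 3 6]
Step 3: flows [0->2,3->0,2->1] -> levels [5 3 3 5]

Answer: 5 3 3 5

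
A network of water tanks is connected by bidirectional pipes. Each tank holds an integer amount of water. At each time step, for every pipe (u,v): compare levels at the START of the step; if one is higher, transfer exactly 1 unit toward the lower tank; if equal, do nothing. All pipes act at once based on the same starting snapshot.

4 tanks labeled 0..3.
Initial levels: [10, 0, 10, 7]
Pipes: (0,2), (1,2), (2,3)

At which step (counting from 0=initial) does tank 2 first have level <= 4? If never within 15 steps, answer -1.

Answer: -1

Derivation:
Step 1: flows [0=2,2->1,2->3] -> levels [10 1 8 8]
Step 2: flows [0->2,2->1,2=3] -> levels [9 2 8 8]
Step 3: flows [0->2,2->1,2=3] -> levels [8 3 8 8]
Step 4: flows [0=2,2->1,2=3] -> levels [8 4 7 8]
Step 5: flows [0->2,2->1,3->2] -> levels [7 5 8 7]
Step 6: flows [2->0,2->1,2->3] -> levels [8 6 5 8]
Step 7: flows [0->2,1->2,3->2] -> levels [7 5 8 7]
  -> period-2 cycle (repeats step 5); tank 2 never drops to <=4
Tank 2 never reaches <=4 within 15 steps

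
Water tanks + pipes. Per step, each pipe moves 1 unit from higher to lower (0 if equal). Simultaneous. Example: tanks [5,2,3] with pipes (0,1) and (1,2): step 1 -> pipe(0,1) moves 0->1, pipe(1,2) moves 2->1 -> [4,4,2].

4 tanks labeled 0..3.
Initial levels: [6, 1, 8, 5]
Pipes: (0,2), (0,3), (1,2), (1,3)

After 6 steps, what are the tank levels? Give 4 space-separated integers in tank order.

Step 1: flows [2->0,0->3,2->1,3->1] -> levels [6 3 6 5]
Step 2: flows [0=2,0->3,2->1,3->1] -> levels [5 5 5 5]
Step 3: flows [0=2,0=3,1=2,1=3] -> levels [5 5 5 5]
  -> stable; steps 4..6 unchanged -> [5 5 5 5]

Answer: 5 5 5 5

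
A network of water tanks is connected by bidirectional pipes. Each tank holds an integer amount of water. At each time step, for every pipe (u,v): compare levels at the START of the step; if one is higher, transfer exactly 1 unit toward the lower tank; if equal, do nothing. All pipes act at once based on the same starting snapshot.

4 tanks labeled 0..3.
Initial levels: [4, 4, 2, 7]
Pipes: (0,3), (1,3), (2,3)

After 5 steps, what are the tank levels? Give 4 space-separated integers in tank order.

Answer: 5 5 5 2

Derivation:
Step 1: flows [3->0,3->1,3->2] -> levels [5 5 3 4]
Step 2: flows [0->3,1->3,3->2] -> levels [4 4 4 5]
Step 3: flows [3->0,3->1,3->2] -> levels [5 5 5 2]
Step 4: flows [0->3,1->3,2->3] -> levels [4 4 4 5]
  -> period-2 cycle: step 4 state = step 2 state
  -> state at step 5: (5-2) mod 2 = 1, same as step 3 -> [5 5 5 2]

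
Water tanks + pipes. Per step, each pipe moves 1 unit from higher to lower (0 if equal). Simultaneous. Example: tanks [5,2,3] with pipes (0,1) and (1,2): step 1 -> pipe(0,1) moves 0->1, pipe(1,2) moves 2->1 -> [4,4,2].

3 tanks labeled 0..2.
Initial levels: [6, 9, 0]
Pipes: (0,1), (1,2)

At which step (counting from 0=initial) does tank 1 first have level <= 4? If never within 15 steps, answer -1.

Step 1: flows [1->0,1->2] -> levels [7 7 1]
Step 2: flows [0=1,1->2] -> levels [7 6 2]
Step 3: flows [0->1,1->2] -> levels [6 6 3]
Step 4: flows [0=1,1->2] -> levels [6 5 4]
Step 5: flows [0->1,1->2] -> levels [5 5 5]
Step 6: flows [0=1,1=2] -> levels [5 5 5]
  -> stable; tank 1 stays at 5 > 4
Tank 1 never reaches <=4 within 15 steps

Answer: -1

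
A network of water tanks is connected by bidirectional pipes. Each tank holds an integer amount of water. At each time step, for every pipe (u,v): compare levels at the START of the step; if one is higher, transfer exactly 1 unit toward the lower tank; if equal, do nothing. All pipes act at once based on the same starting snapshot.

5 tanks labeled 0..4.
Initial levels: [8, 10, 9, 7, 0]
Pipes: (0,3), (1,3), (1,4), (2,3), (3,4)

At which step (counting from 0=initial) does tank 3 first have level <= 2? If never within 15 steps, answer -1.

Answer: -1

Derivation:
Step 1: flows [0->3,1->3,1->4,2->3,3->4] -> levels [7 8 8 9 2]
Step 2: flows [3->0,3->1,1->4,3->2,3->4] -> levels [8 8 9 5 4]
Step 3: flows [0->3,1->3,1->4,2->3,3->4] -> levels [7 6 8 7 6]
Step 4: flows [0=3,3->1,1=4,2->3,3->4] -> levels [7 7 7 6 7]
Step 5: flows [0->3,1->3,1=4,2->3,4->3] -> levels [6 6 6 10 6]
Step 6: flows [3->0,3->1,1=4,3->2,3->4] -> levels [7 7 7 6 7]
  -> period-2 cycle (repeats step 4); tank 3 never drops to <=2
Tank 3 never reaches <=2 within 15 steps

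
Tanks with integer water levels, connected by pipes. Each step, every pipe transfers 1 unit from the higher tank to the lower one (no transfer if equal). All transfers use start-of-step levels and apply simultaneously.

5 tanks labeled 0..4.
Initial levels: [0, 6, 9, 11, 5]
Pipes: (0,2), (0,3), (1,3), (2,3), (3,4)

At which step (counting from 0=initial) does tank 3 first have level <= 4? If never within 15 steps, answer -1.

Step 1: flows [2->0,3->0,3->1,3->2,3->4] -> levels [2 7 9 7 6]
Step 2: flows [2->0,3->0,1=3,2->3,3->4] -> levels [4 7 7 6 7]
Step 3: flows [2->0,3->0,1->3,2->3,4->3] -> levels [6 6 5 8 6]
Step 4: flows [0->2,3->0,3->1,3->2,3->4] -> levels [6 7 7 4 7]
Tank 3 first reaches <=4 at step 4

Answer: 4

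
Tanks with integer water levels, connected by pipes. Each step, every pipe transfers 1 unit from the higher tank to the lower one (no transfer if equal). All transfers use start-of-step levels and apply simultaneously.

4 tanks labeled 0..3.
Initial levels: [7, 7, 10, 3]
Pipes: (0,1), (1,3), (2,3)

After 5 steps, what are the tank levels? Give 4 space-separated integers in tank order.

Answer: 6 8 7 6

Derivation:
Step 1: flows [0=1,1->3,2->3] -> levels [7 6 9 5]
Step 2: flows [0->1,1->3,2->3] -> levels [6 6 8 7]
Step 3: flows [0=1,3->1,2->3] -> levels [6 7 7 7]
Step 4: flows [1->0,1=3,2=3] -> levels [7 6 7 7]
Step 5: flows [0->1,3->1,2=3] -> levels [6 8 7 6]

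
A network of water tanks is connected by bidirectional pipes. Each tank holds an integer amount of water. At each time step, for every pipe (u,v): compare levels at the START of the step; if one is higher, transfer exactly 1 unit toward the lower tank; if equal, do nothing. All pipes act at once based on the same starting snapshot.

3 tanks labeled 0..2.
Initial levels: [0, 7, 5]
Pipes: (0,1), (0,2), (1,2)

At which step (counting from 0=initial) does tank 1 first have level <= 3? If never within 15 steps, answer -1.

Step 1: flows [1->0,2->0,1->2] -> levels [2 5 5]
Step 2: flows [1->0,2->0,1=2] -> levels [4 4 4]
Step 3: flows [0=1,0=2,1=2] -> levels [4 4 4]
  -> stable; tank 1 stays at 4 > 3
Tank 1 never reaches <=3 within 15 steps

Answer: -1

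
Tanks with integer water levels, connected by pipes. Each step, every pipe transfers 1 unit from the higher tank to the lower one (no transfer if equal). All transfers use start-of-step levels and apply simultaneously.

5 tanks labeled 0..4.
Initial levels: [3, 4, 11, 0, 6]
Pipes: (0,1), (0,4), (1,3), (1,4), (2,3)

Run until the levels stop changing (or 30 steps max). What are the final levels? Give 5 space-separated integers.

Step 1: flows [1->0,4->0,1->3,4->1,2->3] -> levels [5 3 10 2 4]
Step 2: flows [0->1,0->4,1->3,4->1,2->3] -> levels [3 4 9 4 4]
Step 3: flows [1->0,4->0,1=3,1=4,2->3] -> levels [5 3 8 5 3]
Step 4: flows [0->1,0->4,3->1,1=4,2->3] -> levels [3 5 7 5 4]
Step 5: flows [1->0,4->0,1=3,1->4,2->3] -> levels [5 3 6 6 4]
Step 6: flows [0->1,0->4,3->1,4->1,2=3] -> levels [3 6 6 5 4]
Step 7: flows [1->0,4->0,1->3,1->4,2->3] -> levels [5 3 5 7 4]
Step 8: flows [0->1,0->4,3->1,4->1,3->2] -> levels [3 6 6 5 4]
  -> period-2 cycle: step 8 state = step 6 state; never stabilizes
  -> state at step 30: (30-6) mod 2 = 0, same as step 6 -> [3 6 6 5 4]

Answer: 3 6 6 5 4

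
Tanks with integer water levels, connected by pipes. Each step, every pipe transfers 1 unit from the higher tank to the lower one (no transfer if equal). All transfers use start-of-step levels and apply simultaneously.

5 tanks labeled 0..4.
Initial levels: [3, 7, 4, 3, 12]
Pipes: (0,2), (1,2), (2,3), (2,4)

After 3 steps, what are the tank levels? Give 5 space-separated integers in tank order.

Answer: 5 6 4 5 9

Derivation:
Step 1: flows [2->0,1->2,2->3,4->2] -> levels [4 6 4 4 11]
Step 2: flows [0=2,1->2,2=3,4->2] -> levels [4 5 6 4 10]
Step 3: flows [2->0,2->1,2->3,4->2] -> levels [5 6 4 5 9]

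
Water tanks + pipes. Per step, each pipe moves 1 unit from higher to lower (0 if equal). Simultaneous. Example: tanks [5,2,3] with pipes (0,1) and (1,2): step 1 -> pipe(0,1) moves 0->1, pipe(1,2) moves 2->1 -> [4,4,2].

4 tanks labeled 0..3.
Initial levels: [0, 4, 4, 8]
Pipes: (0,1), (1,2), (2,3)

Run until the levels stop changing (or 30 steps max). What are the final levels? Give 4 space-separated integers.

Answer: 3 5 3 5

Derivation:
Step 1: flows [1->0,1=2,3->2] -> levels [1 3 5 7]
Step 2: flows [1->0,2->1,3->2] -> levels [2 3 5 6]
Step 3: flows [1->0,2->1,3->2] -> levels [3 3 5 5]
Step 4: flows [0=1,2->1,2=3] -> levels [3 4 4 5]
Step 5: flows [1->0,1=2,3->2] -> levels [4 3 5 4]
Step 6: flows [0->1,2->1,2->3] -> levels [3 5 3 5]
Step 7: flows [1->0,1->2,3->2] -> levels [4 3 5 4]
  -> period-2 cycle: step 7 state = step 5 state; never stabilizes
  -> state at step 30: (30-5) mod 2 = 1, same as step 6 -> [3 5 3 5]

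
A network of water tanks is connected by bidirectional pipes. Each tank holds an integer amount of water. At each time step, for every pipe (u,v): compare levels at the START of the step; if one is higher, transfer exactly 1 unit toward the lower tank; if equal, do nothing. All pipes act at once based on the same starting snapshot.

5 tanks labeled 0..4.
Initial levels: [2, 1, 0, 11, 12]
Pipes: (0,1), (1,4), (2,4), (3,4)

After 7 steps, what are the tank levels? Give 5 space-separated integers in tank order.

Step 1: flows [0->1,4->1,4->2,4->3] -> levels [1 3 1 12 9]
Step 2: flows [1->0,4->1,4->2,3->4] -> levels [2 3 2 11 8]
Step 3: flows [1->0,4->1,4->2,3->4] -> levels [3 3 3 10 7]
Step 4: flows [0=1,4->1,4->2,3->4] -> levels [3 4 4 9 6]
Step 5: flows [1->0,4->1,4->2,3->4] -> levels [4 4 5 8 5]
Step 6: flows [0=1,4->1,2=4,3->4] -> levels [4 5 5 7 5]
Step 7: flows [1->0,1=4,2=4,3->4] -> levels [5 4 5 6 6]

Answer: 5 4 5 6 6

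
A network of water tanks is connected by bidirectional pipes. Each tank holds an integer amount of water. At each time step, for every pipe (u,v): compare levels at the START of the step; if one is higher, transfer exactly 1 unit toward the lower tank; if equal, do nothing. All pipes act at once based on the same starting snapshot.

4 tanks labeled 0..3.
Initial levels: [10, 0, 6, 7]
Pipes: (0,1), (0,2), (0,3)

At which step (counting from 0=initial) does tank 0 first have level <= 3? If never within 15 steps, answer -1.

Step 1: flows [0->1,0->2,0->3] -> levels [7 1 7 8]
Step 2: flows [0->1,0=2,3->0] -> levels [7 2 7 7]
Step 3: flows [0->1,0=2,0=3] -> levels [6 3 7 7]
Step 4: flows [0->1,2->0,3->0] -> levels [7 4 6 6]
Step 5: flows [0->1,0->2,0->3] -> levels [4 5 7 7]
Step 6: flows [1->0,2->0,3->0] -> levels [7 4 6 6]
  -> period-2 cycle (repeats step 4); tank 0 never drops to <=3
Tank 0 never reaches <=3 within 15 steps

Answer: -1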